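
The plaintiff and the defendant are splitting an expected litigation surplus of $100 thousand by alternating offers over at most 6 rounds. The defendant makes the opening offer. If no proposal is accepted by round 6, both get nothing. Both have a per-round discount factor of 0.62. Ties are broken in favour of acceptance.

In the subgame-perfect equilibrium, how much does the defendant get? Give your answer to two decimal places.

Round 6 (the plaintiff proposes): rejection yields 0 for the defendant; the plaintiff offers 0 and keeps 100.
Round 5 (the defendant proposes): the plaintiff can get 100 next round, worth 0.62 × 100 = 62 now, so the defendant offers 62, keeping 38.
Round 4 (the plaintiff proposes): the defendant can get 38 next round, worth 0.62 × 38 = 23.56 now, so the plaintiff offers 23.56, keeping 76.44.
Round 3 (the defendant proposes): the plaintiff can get 76.44 next round, worth 0.62 × 76.44 = 47.3928 now, so the defendant offers 47.3928, keeping 52.6072.
Round 2 (the plaintiff proposes): the defendant can get 52.6072 next round, worth 0.62 × 52.6072 = 32.616464 now. The plaintiff offers 32.616464 and keeps 100 − 32.616464 = 67.383536.
Round 1 (the defendant proposes): the plaintiff can get 67.383536 next round, worth 0.62 × 67.383536 = 41.77779232 now. The defendant offers 41.77779232 and keeps 100 − 41.77779232 = 58.22220768.

58.22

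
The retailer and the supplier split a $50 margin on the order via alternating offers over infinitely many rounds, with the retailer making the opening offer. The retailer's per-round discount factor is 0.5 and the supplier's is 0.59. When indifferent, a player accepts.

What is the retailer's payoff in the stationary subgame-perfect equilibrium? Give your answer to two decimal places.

Let x be the retailer's share when the retailer proposes and y be the supplier's share when the supplier proposes.
The supplier accepts iff offered ≥ 0.59·y, so x = 50 − 0.59y. Symmetrically y = 50 − 0.5x.
Substituting: x = 50 − 0.59(50 − 0.5x), giving x(1 − 0.5·0.59) = 50(1 − 0.59).
So x = 50 × 0.41 / 0.705 ≈ 29.0780, and the supplier receives 50 − x ≈ 20.9220.

29.08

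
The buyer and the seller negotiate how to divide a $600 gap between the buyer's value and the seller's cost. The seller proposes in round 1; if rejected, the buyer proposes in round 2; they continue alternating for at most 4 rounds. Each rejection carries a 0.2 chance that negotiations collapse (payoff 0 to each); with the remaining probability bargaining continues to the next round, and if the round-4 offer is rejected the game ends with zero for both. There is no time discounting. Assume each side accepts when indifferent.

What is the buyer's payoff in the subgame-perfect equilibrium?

Round 4 (the buyer proposes): rejection yields 0 for the seller; the buyer offers 0 and keeps 600.
Round 3 (the seller proposes): rejecting gives the buyer an expected 0.8 × 600 = 480, so the seller offers 480, keeping 120.
Round 2 (the buyer proposes): rejecting gives the seller an expected 0.8 × 120 = 96. The buyer offers 96 and keeps 600 − 96 = 504.
Round 1 (the seller proposes): rejecting gives the buyer an expected 0.8 × 504 = 403.2; the seller offers that and keeps 196.8.

403.2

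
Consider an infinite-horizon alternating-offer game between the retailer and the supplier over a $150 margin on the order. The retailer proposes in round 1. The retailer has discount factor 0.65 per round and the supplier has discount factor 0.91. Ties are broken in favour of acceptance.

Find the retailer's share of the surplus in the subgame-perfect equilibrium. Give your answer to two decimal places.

Let x be the retailer's share when the retailer proposes and y be the supplier's share when the supplier proposes.
The supplier accepts iff offered ≥ 0.91·y, so x = 150 − 0.91y. Symmetrically y = 150 − 0.65x.
Substituting: x = 150 − 0.91(150 − 0.65x), giving x(1 − 0.65·0.91) = 150(1 − 0.91).
So x = 150 × 0.09 / 0.4085 ≈ 33.0477, and the supplier receives 150 − x ≈ 116.9523.

33.05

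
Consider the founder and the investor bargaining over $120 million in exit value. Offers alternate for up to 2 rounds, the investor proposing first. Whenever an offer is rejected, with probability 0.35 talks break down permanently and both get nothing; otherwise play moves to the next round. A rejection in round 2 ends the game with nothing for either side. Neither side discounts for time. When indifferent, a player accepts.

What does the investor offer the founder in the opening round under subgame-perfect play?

Round 2 (the founder proposes): the investor will accept anything ≥ 0, so the founder offers 0 and keeps 120.
Round 1 (the investor proposes): rejecting gives the founder an expected 0.65 × 120 = 78, so the investor offers 78, keeping 42.

78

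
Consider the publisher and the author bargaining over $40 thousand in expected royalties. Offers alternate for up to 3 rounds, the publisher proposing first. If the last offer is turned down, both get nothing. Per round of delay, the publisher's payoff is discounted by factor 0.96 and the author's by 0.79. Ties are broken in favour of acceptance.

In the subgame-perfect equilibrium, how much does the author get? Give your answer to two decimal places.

Round 3 (the publisher proposes): rejection yields 0 for the author; the publisher offers 0 and keeps 40.
Round 2 (the author proposes): the publisher can get 40 next round, worth 0.96 × 40 = 38.4 now, so the author offers 38.4, keeping 1.6.
Round 1 (the publisher proposes): the author can get 1.6 next round, worth 0.79 × 1.6 = 1.264 now; the publisher offers that and keeps 38.736.

1.26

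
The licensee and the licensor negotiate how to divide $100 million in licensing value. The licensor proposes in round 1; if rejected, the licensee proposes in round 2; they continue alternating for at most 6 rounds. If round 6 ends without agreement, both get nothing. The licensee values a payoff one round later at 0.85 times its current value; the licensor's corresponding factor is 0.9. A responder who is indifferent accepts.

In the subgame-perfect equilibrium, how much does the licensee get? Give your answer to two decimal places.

64.75

Round 6 (the licensee proposes): rejection yields 0 for the licensor; the licensee offers 0 and keeps 100.
Round 5 (the licensor proposes): the licensee can get 100 next round, worth 0.85 × 100 = 85 now, so the licensor offers 85, keeping 15.
Round 4 (the licensee proposes): the licensor can get 15 next round, worth 0.9 × 15 = 13.5 now, so the licensee offers 13.5, keeping 86.5.
Round 3 (the licensor proposes): the licensee can get 86.5 next round, worth 0.85 × 86.5 = 73.525 now; the licensor offers that and keeps 26.475.
Round 2 (the licensee proposes): the licensor can get 26.475 next round, worth 0.9 × 26.475 = 23.8275 now, so the licensee offers 23.8275, keeping 76.1725.
Round 1 (the licensor proposes): the licensee can get 76.1725 next round, worth 0.85 × 76.1725 = 64.746625 now. The licensor offers 64.746625 and keeps 100 − 64.746625 = 35.253375.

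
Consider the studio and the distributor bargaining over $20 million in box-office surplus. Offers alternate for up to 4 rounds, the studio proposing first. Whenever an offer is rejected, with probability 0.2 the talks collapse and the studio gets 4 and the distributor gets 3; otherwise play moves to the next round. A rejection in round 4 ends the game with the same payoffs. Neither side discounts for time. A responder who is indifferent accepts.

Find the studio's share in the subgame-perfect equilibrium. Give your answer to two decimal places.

By backward induction:
Round 4 (the distributor proposes): the studio gets 4 if talks fail, so the distributor offers 4 and keeps 16.
Round 3 (the studio proposes): rejecting gives the distributor an expected 0.8 × 16 + 0.2 × 3 = 13.4, so the studio offers 13.4, keeping 6.6.
Round 2 (the distributor proposes): rejecting gives the studio an expected 0.8 × 6.6 + 0.2 × 4 = 6.08. The distributor offers 6.08 and keeps 20 − 6.08 = 13.92.
Round 1 (the studio proposes): rejecting gives the distributor an expected 0.8 × 13.92 + 0.2 × 3 = 11.736; the studio offers that and keeps 8.264.

8.26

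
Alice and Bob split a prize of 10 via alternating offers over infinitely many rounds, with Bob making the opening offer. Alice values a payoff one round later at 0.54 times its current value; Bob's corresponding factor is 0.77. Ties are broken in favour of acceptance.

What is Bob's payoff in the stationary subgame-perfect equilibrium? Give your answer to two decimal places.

Let x be Bob's share when Bob proposes and y be Alice's share when Alice proposes.
Alice accepts iff offered ≥ 0.54·y, so x = 10 − 0.54y. Symmetrically y = 10 − 0.77x.
Substituting: x = 10 − 0.54(10 − 0.77x), giving x(1 − 0.77·0.54) = 10(1 − 0.54).
So x = 10 × 0.46 / 0.5842 ≈ 7.8740, and Alice receives 10 − x ≈ 2.1260.

7.87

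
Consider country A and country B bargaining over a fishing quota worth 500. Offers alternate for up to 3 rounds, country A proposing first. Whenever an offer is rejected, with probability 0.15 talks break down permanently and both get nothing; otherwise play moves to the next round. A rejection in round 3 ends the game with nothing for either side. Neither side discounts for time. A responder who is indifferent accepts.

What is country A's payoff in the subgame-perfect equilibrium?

Round 3 (country A proposes): rejection yields 0 for country B; country A offers 0 and keeps 500.
Round 2 (country B proposes): rejecting gives country A an expected 0.85 × 500 = 425. Country B offers 425 and keeps 500 − 425 = 75.
Round 1 (country A proposes): rejecting gives country B an expected 0.85 × 75 = 63.75. Country A offers 63.75 and keeps 500 − 63.75 = 436.25.

436.25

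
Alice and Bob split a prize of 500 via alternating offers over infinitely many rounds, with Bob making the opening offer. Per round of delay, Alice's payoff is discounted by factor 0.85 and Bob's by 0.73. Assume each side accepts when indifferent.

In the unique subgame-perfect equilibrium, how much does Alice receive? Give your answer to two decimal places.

302.37

In a stationary SPE each proposer offers the other exactly their discounted continuation value.
If Bob keeps x when proposing and Alice keeps y when proposing, then x = 500 − 0.85y and y = 500 − 0.73x.
Solving: x = 500(1 − 0.85) / (1 − 0.73·0.85) = 75 / 0.3795 ≈ 197.6285.
Alice gets 500 − 197.6285 ≈ 302.3715.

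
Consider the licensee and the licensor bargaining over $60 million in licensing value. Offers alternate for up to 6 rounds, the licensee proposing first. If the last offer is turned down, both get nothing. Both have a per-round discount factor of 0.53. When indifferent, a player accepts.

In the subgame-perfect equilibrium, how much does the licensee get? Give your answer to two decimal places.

Work backward from the last round.
Round 6 (the licensor proposes): the licensee will accept anything ≥ 0, so the licensor offers 0 and keeps 60.
Round 5 (the licensee proposes): the licensor can get 60 next round, worth 0.53 × 60 = 31.8 now, so the licensee offers 31.8, keeping 28.2.
Round 4 (the licensor proposes): the licensee can get 28.2 next round, worth 0.53 × 28.2 = 14.946 now. The licensor offers 14.946 and keeps 60 − 14.946 = 45.054.
Round 3 (the licensee proposes): the licensor can get 45.054 next round, worth 0.53 × 45.054 = 23.87862 now, so the licensee offers 23.87862, keeping 36.12138.
Round 2 (the licensor proposes): the licensee can get 36.12138 next round, worth 0.53 × 36.12138 = 19.1443314 now; the licensor offers that and keeps 40.8556686.
Round 1 (the licensee proposes): the licensor can get 40.8556686 next round, worth 0.53 × 40.8556686 = 21.653504358 now. The licensee offers 21.653504358 and keeps 60 − 21.653504358 = 38.346495642.

38.35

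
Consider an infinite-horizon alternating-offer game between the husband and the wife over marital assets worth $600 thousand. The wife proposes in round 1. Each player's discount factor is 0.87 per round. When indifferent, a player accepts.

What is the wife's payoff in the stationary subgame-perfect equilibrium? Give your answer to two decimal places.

Let x be the wife's share when the wife proposes and y be the husband's share when the husband proposes.
The husband accepts iff offered ≥ 0.87·y, so x = 600 − 0.87y. Symmetrically y = 600 − 0.87x.
Substituting: x = 600 − 0.87(600 − 0.87x), giving x(1 − 0.87·0.87) = 600(1 − 0.87).
So x = 600 × 0.13 / 0.2431 ≈ 320.8556, and the husband receives 600 − x ≈ 279.1444.

320.86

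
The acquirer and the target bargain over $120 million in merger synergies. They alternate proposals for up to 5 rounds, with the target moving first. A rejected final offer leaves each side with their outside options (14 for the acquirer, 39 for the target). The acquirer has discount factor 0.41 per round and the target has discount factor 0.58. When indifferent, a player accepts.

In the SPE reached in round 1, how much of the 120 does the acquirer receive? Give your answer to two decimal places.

Round 5 (the target proposes): the acquirer gets 14 if talks fail, so the target offers 14 and keeps 106.
Round 4 (the acquirer proposes): the target can get 106 next round, worth 0.58 × 106 = 61.48 now; the acquirer offers that and keeps 58.52.
Round 3 (the target proposes): the acquirer can get 58.52 next round, worth 0.41 × 58.52 = 23.9932 now. The target offers 23.9932 and keeps 120 − 23.9932 = 96.0068.
Round 2 (the acquirer proposes): the target can get 96.0068 next round, worth 0.58 × 96.0068 = 55.683944 now. The acquirer offers 55.683944 and keeps 120 − 55.683944 = 64.316056.
Round 1 (the target proposes): the acquirer can get 64.316056 next round, worth 0.41 × 64.316056 = 26.36958296 now; the target offers that and keeps 93.63041704.

26.37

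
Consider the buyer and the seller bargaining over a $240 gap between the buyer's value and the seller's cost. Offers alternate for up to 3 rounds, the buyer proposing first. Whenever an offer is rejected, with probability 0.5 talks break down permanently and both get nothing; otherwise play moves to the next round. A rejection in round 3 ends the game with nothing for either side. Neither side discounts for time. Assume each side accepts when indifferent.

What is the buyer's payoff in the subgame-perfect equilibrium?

Round 3 (the buyer proposes): rejection yields 0 for the seller; the buyer offers 0 and keeps 240.
Round 2 (the seller proposes): rejecting gives the buyer an expected 0.5 × 240 = 120. The seller offers 120 and keeps 240 − 120 = 120.
Round 1 (the buyer proposes): rejecting gives the seller an expected 0.5 × 120 = 60. The buyer offers 60 and keeps 240 − 60 = 180.

180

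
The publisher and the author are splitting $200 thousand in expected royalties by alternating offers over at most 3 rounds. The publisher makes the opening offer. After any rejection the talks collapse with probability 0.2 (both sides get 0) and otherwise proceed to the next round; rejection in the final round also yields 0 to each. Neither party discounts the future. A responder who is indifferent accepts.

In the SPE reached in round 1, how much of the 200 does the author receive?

By backward induction:
Round 3 (the publisher proposes): the author will accept anything ≥ 0, so the publisher offers 0 and keeps 200.
Round 2 (the author proposes): rejecting gives the publisher an expected 0.8 × 200 = 160, so the author offers 160, keeping 40.
Round 1 (the publisher proposes): rejecting gives the author an expected 0.8 × 40 = 32, so the publisher offers 32, keeping 168.

32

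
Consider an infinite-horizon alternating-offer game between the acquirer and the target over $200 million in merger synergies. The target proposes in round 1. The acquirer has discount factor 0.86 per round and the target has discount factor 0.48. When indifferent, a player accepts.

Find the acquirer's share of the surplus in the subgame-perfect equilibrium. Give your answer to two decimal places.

When the target proposes, the acquirer accepts any offer worth at least 0.86 times what the acquirer would get by proposing next round; and vice versa.
This gives x = 200 − 0.86y and y = 200 − 0.48x, where x and y are each side's share when it proposes.
Hence (1 − 0.86·0.48)x = 200(1 − 0.86), i.e. 0.5872·x = 28.
x ≈ 47.6839; the acquirer's share is 200 − x ≈ 152.3161.

152.32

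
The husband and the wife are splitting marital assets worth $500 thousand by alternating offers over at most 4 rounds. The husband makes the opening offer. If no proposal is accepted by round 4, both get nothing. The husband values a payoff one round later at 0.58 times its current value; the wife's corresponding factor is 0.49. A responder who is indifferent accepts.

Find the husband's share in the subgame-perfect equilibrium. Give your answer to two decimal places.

327.47

Solve by backward induction from round 4.
Round 4 (the wife proposes): rejection yields 0 for the husband; the wife offers 0 and keeps 500.
Round 3 (the husband proposes): the wife can get 500 next round, worth 0.49 × 500 = 245 now. The husband offers 245 and keeps 500 − 245 = 255.
Round 2 (the wife proposes): the husband can get 255 next round, worth 0.58 × 255 = 147.9 now. The wife offers 147.9 and keeps 500 − 147.9 = 352.1.
Round 1 (the husband proposes): the wife can get 352.1 next round, worth 0.49 × 352.1 = 172.529 now, so the husband offers 172.529, keeping 327.471.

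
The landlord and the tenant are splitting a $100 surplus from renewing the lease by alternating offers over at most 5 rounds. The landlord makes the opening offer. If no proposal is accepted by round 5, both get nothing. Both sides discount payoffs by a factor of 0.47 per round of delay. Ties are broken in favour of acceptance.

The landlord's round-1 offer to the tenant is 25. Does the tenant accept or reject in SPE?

Round 5 (the landlord proposes): rejection yields 0 for the tenant; the landlord offers 0 and keeps 100.
Round 4 (the tenant proposes): the landlord can get 100 next round, worth 0.47 × 100 = 47 now; the tenant offers that and keeps 53.
Round 3 (the landlord proposes): the tenant can get 53 next round, worth 0.47 × 53 = 24.91 now. The landlord offers 24.91 and keeps 100 − 24.91 = 75.09.
Round 2 (the tenant proposes): the landlord can get 75.09 next round, worth 0.47 × 75.09 = 35.2923 now. The tenant offers 35.2923 and keeps 100 − 35.2923 = 64.7077.
So by rejecting in round 1, the tenant gets 64.7077 next round, worth 0.47 × 64.7077 = 30.412619 now.
Offer 25 < 30.412619, so the tenant rejects.

Reject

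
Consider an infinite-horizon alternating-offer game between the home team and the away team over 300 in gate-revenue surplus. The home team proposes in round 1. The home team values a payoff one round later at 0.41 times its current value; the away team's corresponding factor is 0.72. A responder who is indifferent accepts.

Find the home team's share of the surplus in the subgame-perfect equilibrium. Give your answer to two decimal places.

119.18

When the home team proposes, the away team accepts any offer worth at least 0.72 times what the away team would get by proposing next round; and vice versa.
This gives x = 300 − 0.72y and y = 300 − 0.41x, where x and y are each side's share when it proposes.
Hence (1 − 0.72·0.41)x = 300(1 − 0.72), i.e. 0.7048·x = 84.
x ≈ 119.1827; the away team's share is 300 − x ≈ 180.8173.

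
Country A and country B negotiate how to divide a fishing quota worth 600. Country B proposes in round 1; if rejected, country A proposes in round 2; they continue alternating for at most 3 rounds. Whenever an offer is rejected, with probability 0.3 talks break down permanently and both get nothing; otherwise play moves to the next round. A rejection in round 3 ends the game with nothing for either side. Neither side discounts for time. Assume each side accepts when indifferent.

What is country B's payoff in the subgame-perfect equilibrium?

474

By backward induction:
Round 3 (country B proposes): country A will accept anything ≥ 0, so country B offers 0 and keeps 600.
Round 2 (country A proposes): rejecting gives country B an expected 0.7 × 600 = 420; country A offers that and keeps 180.
Round 1 (country B proposes): rejecting gives country A an expected 0.7 × 180 = 126; country B offers that and keeps 474.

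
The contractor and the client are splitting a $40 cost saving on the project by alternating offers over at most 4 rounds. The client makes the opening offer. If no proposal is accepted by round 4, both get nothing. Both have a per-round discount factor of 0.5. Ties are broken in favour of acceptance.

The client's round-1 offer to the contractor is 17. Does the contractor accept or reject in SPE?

Accept

Round 4 (the contractor proposes): the client will accept anything ≥ 0, so the contractor offers 0 and keeps 40.
Round 3 (the client proposes): the contractor can get 40 next round, worth 0.5 × 40 = 20 now. The client offers 20 and keeps 40 − 20 = 20.
Round 2 (the contractor proposes): the client can get 20 next round, worth 0.5 × 20 = 10 now, so the contractor offers 10, keeping 30.
So by rejecting in round 1, the contractor gets 30 next round, worth 0.5 × 30 = 15 now.
Offer 17 ≥ 15, so the contractor accepts.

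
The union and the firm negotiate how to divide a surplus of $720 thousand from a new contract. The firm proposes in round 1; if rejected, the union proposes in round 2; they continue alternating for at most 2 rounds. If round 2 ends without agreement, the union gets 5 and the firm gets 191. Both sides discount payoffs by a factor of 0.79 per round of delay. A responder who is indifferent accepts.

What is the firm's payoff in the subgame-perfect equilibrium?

302.09

Work backward from the last round.
Round 2 (the union proposes): the firm gets 191 if talks fail, so the union offers 191 and keeps 529.
Round 1 (the firm proposes): the union can get 529 next round, worth 0.79 × 529 = 417.91 now, so the firm offers 417.91, keeping 302.09.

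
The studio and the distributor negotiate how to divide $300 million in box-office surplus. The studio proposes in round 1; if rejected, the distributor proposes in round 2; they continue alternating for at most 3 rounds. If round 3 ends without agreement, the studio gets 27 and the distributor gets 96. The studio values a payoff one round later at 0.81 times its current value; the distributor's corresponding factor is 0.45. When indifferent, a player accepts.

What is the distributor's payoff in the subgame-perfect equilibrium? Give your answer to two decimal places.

60.64

Work backward from the last round.
Round 3 (the studio proposes): the distributor gets 96 if talks fail, so the studio offers 96 and keeps 204.
Round 2 (the distributor proposes): the studio can get 204 next round, worth 0.81 × 204 = 165.24 now, so the distributor offers 165.24, keeping 134.76.
Round 1 (the studio proposes): the distributor can get 134.76 next round, worth 0.45 × 134.76 = 60.642 now; the studio offers that and keeps 239.358.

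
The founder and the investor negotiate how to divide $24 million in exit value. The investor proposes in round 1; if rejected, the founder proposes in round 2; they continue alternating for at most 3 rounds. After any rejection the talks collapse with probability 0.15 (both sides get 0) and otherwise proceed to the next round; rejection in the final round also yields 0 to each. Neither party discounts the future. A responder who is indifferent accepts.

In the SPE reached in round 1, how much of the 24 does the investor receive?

Round 3 (the investor proposes): the founder will accept anything ≥ 0, so the investor offers 0 and keeps 24.
Round 2 (the founder proposes): rejecting gives the investor an expected 0.85 × 24 = 20.4. The founder offers 20.4 and keeps 24 − 20.4 = 3.6.
Round 1 (the investor proposes): rejecting gives the founder an expected 0.85 × 3.6 = 3.06, so the investor offers 3.06, keeping 20.94.

20.94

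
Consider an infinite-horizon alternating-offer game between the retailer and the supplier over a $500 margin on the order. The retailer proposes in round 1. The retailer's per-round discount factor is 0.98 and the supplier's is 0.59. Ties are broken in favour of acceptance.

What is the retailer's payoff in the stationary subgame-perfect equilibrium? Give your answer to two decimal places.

Let x be the retailer's share when the retailer proposes and y be the supplier's share when the supplier proposes.
The supplier accepts iff offered ≥ 0.59·y, so x = 500 − 0.59y. Symmetrically y = 500 − 0.98x.
Substituting: x = 500 − 0.59(500 − 0.98x), giving x(1 − 0.98·0.59) = 500(1 − 0.59).
So x = 500 × 0.41 / 0.4218 ≈ 486.0123, and the supplier receives 500 − x ≈ 13.9877.

486.01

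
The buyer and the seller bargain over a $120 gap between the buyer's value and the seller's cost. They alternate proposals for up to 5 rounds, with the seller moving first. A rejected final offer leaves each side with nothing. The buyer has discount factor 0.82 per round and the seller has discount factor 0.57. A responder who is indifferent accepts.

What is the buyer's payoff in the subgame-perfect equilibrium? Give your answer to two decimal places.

62.09

Solve by backward induction from round 5.
Round 5 (the seller proposes): rejection yields 0 for the buyer; the seller offers 0 and keeps 120.
Round 4 (the buyer proposes): the seller can get 120 next round, worth 0.57 × 120 = 68.4 now; the buyer offers that and keeps 51.6.
Round 3 (the seller proposes): the buyer can get 51.6 next round, worth 0.82 × 51.6 = 42.312 now, so the seller offers 42.312, keeping 77.688.
Round 2 (the buyer proposes): the seller can get 77.688 next round, worth 0.57 × 77.688 = 44.28216 now, so the buyer offers 44.28216, keeping 75.71784.
Round 1 (the seller proposes): the buyer can get 75.71784 next round, worth 0.82 × 75.71784 = 62.0886288 now. The seller offers 62.0886288 and keeps 120 − 62.0886288 = 57.9113712.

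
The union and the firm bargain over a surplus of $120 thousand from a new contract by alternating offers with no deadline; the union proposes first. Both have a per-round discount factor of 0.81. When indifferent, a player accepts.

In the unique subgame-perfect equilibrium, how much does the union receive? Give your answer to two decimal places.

66.30

When the union proposes, the firm accepts any offer worth at least 0.81 times what the firm would get by proposing next round; and vice versa.
This gives x = 120 − 0.81y and y = 120 − 0.81x, where x and y are each side's share when it proposes.
Hence (1 − 0.81·0.81)x = 120(1 − 0.81), i.e. 0.3439·x = 22.8.
x ≈ 66.2983; the firm's share is 120 − x ≈ 53.7017.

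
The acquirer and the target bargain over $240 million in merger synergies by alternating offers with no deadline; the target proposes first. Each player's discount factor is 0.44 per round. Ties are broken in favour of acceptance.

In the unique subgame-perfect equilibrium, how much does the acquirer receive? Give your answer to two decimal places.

73.33

Let x be the target's share when the target proposes and y be the acquirer's share when the acquirer proposes.
The acquirer accepts iff offered ≥ 0.44·y, so x = 240 − 0.44y. Symmetrically y = 240 − 0.44x.
Substituting: x = 240 − 0.44(240 − 0.44x), giving x(1 − 0.44·0.44) = 240(1 − 0.44).
So x = 240 × 0.56 / 0.8064 ≈ 166.6667, and the acquirer receives 240 − x ≈ 73.3333.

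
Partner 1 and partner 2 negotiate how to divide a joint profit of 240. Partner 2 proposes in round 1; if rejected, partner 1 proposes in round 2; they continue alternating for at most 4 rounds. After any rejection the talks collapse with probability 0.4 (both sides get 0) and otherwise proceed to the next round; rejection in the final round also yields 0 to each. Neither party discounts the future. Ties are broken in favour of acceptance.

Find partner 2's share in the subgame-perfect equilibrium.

Round 4 (partner 1 proposes): rejection yields 0 for partner 2; partner 1 offers 0 and keeps 240.
Round 3 (partner 2 proposes): rejecting gives partner 1 an expected 0.6 × 240 = 144, so partner 2 offers 144, keeping 96.
Round 2 (partner 1 proposes): rejecting gives partner 2 an expected 0.6 × 96 = 57.6, so partner 1 offers 57.6, keeping 182.4.
Round 1 (partner 2 proposes): rejecting gives partner 1 an expected 0.6 × 182.4 = 109.44, so partner 2 offers 109.44, keeping 130.56.

130.56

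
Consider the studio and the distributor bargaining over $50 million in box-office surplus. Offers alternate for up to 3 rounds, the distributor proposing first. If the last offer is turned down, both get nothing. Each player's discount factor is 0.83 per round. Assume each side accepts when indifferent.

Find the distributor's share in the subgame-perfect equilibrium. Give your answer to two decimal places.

Round 3 (the distributor proposes): the studio will accept anything ≥ 0, so the distributor offers 0 and keeps 50.
Round 2 (the studio proposes): the distributor can get 50 next round, worth 0.83 × 50 = 41.5 now. The studio offers 41.5 and keeps 50 − 41.5 = 8.5.
Round 1 (the distributor proposes): the studio can get 8.5 next round, worth 0.83 × 8.5 = 7.055 now, so the distributor offers 7.055, keeping 42.945.

42.95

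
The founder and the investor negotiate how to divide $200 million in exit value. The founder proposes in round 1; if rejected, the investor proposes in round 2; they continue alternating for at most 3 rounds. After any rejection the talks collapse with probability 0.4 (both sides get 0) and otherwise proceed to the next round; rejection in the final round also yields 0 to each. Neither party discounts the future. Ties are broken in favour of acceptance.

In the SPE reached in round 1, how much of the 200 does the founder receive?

Round 3 (the founder proposes): rejection yields 0 for the investor; the founder offers 0 and keeps 200.
Round 2 (the investor proposes): rejecting gives the founder an expected 0.6 × 200 = 120; the investor offers that and keeps 80.
Round 1 (the founder proposes): rejecting gives the investor an expected 0.6 × 80 = 48; the founder offers that and keeps 152.

152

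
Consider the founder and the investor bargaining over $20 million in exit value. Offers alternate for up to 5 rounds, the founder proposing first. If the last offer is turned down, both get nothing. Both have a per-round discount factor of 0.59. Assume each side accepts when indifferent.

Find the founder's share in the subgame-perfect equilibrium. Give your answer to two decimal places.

Work backward from the last round.
Round 5 (the founder proposes): rejection yields 0 for the investor; the founder offers 0 and keeps 20.
Round 4 (the investor proposes): the founder can get 20 next round, worth 0.59 × 20 = 11.8 now. The investor offers 11.8 and keeps 20 − 11.8 = 8.2.
Round 3 (the founder proposes): the investor can get 8.2 next round, worth 0.59 × 8.2 = 4.838 now; the founder offers that and keeps 15.162.
Round 2 (the investor proposes): the founder can get 15.162 next round, worth 0.59 × 15.162 = 8.94558 now. The investor offers 8.94558 and keeps 20 − 8.94558 = 11.05442.
Round 1 (the founder proposes): the investor can get 11.05442 next round, worth 0.59 × 11.05442 = 6.5221078 now. The founder offers 6.5221078 and keeps 20 − 6.5221078 = 13.4778922.

13.48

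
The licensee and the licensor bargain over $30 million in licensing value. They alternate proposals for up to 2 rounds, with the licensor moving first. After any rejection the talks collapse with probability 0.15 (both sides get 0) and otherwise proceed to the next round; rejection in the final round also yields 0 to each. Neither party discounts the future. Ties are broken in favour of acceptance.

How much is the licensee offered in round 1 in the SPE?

Round 2 (the licensee proposes): rejection yields 0 for the licensor; the licensee offers 0 and keeps 30.
Round 1 (the licensor proposes): rejecting gives the licensee an expected 0.85 × 30 = 25.5. The licensor offers 25.5 and keeps 30 − 25.5 = 4.5.

25.5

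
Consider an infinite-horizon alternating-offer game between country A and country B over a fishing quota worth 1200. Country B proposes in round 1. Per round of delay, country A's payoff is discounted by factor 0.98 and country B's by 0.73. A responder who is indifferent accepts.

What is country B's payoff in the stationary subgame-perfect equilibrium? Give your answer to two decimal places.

Let x be country B's share when country B proposes and y be country A's share when country A proposes.
Country A accepts iff offered ≥ 0.98·y, so x = 1200 − 0.98y. Symmetrically y = 1200 − 0.73x.
Substituting: x = 1200 − 0.98(1200 − 0.73x), giving x(1 − 0.73·0.98) = 1200(1 − 0.98).
So x = 1200 × 0.02 / 0.2846 ≈ 84.3289, and country A receives 1200 − x ≈ 1115.6711.

84.33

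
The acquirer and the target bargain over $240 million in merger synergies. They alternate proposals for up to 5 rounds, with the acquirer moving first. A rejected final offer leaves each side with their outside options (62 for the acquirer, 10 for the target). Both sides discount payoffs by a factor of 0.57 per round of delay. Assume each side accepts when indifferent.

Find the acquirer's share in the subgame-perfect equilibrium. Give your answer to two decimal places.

161.01

Solve by backward induction from round 5.
Round 5 (the acquirer proposes): the target gets 10 if talks fail, so the acquirer offers 10 and keeps 230.
Round 4 (the target proposes): the acquirer can get 230 next round, worth 0.57 × 230 = 131.1 now, so the target offers 131.1, keeping 108.9.
Round 3 (the acquirer proposes): the target can get 108.9 next round, worth 0.57 × 108.9 = 62.073 now. The acquirer offers 62.073 and keeps 240 − 62.073 = 177.927.
Round 2 (the target proposes): the acquirer can get 177.927 next round, worth 0.57 × 177.927 = 101.41839 now. The target offers 101.41839 and keeps 240 − 101.41839 = 138.58161.
Round 1 (the acquirer proposes): the target can get 138.58161 next round, worth 0.57 × 138.58161 = 78.9915177 now; the acquirer offers that and keeps 161.0084823.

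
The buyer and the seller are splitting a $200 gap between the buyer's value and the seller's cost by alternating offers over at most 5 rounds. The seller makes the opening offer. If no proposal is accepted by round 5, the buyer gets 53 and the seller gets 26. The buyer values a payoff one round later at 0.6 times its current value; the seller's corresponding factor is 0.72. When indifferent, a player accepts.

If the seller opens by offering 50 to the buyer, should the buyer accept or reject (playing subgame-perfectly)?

Work out the buyer's continuation value if the offer is rejected.
Round 5 (the seller proposes): the buyer gets 53 if talks fail, so the seller offers 53 and keeps 147.
Round 4 (the buyer proposes): the seller can get 147 next round, worth 0.72 × 147 = 105.84 now, so the buyer offers 105.84, keeping 94.16.
Round 3 (the seller proposes): the buyer can get 94.16 next round, worth 0.6 × 94.16 = 56.496 now. The seller offers 56.496 and keeps 200 − 56.496 = 143.504.
Round 2 (the buyer proposes): the seller can get 143.504 next round, worth 0.72 × 143.504 = 103.32288 now, so the buyer offers 103.32288, keeping 96.67712.
So by rejecting in round 1, the buyer gets 96.67712 next round, worth 0.6 × 96.67712 = 58.006272 now.
Offer 50 < 58.006272, so the buyer rejects.

Reject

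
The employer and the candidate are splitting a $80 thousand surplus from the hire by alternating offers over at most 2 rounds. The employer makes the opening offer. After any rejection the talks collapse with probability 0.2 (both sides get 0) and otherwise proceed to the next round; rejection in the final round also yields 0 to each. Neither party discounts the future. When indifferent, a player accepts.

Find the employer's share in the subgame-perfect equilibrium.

Round 2 (the candidate proposes): rejection yields 0 for the employer; the candidate offers 0 and keeps 80.
Round 1 (the employer proposes): rejecting gives the candidate an expected 0.8 × 80 = 64; the employer offers that and keeps 16.

16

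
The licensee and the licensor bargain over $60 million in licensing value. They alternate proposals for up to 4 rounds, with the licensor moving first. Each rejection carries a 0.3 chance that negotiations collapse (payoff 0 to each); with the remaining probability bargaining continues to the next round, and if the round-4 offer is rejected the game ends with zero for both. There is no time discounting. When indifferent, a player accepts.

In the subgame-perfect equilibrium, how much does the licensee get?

33.18

Round 4 (the licensee proposes): rejection yields 0 for the licensor; the licensee offers 0 and keeps 60.
Round 3 (the licensor proposes): rejecting gives the licensee an expected 0.7 × 60 = 42; the licensor offers that and keeps 18.
Round 2 (the licensee proposes): rejecting gives the licensor an expected 0.7 × 18 = 12.6. The licensee offers 12.6 and keeps 60 − 12.6 = 47.4.
Round 1 (the licensor proposes): rejecting gives the licensee an expected 0.7 × 47.4 = 33.18. The licensor offers 33.18 and keeps 60 − 33.18 = 26.82.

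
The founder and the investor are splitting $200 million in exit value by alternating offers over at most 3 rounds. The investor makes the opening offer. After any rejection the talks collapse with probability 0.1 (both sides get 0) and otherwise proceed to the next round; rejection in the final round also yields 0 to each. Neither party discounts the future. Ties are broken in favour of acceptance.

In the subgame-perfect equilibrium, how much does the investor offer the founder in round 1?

18

By backward induction:
Round 3 (the investor proposes): the founder will accept anything ≥ 0, so the investor offers 0 and keeps 200.
Round 2 (the founder proposes): rejecting gives the investor an expected 0.9 × 200 = 180, so the founder offers 180, keeping 20.
Round 1 (the investor proposes): rejecting gives the founder an expected 0.9 × 20 = 18. The investor offers 18 and keeps 200 − 18 = 182.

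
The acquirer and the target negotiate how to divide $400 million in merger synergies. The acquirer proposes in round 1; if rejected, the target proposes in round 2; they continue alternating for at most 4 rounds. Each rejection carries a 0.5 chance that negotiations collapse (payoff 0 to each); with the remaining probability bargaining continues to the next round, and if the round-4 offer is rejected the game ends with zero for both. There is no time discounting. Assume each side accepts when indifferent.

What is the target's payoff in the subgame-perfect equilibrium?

By backward induction:
Round 4 (the target proposes): the acquirer will accept anything ≥ 0, so the target offers 0 and keeps 400.
Round 3 (the acquirer proposes): rejecting gives the target an expected 0.5 × 400 = 200, so the acquirer offers 200, keeping 200.
Round 2 (the target proposes): rejecting gives the acquirer an expected 0.5 × 200 = 100; the target offers that and keeps 300.
Round 1 (the acquirer proposes): rejecting gives the target an expected 0.5 × 300 = 150. The acquirer offers 150 and keeps 400 − 150 = 250.

150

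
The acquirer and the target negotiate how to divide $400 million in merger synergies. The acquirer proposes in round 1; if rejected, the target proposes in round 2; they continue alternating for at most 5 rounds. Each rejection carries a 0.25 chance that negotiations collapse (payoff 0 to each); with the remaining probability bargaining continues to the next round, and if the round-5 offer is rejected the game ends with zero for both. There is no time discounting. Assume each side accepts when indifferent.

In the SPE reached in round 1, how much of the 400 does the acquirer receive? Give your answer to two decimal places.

282.81

By backward induction:
Round 5 (the acquirer proposes): rejection yields 0 for the target; the acquirer offers 0 and keeps 400.
Round 4 (the target proposes): rejecting gives the acquirer an expected 0.75 × 400 = 300; the target offers that and keeps 100.
Round 3 (the acquirer proposes): rejecting gives the target an expected 0.75 × 100 = 75, so the acquirer offers 75, keeping 325.
Round 2 (the target proposes): rejecting gives the acquirer an expected 0.75 × 325 = 243.75; the target offers that and keeps 156.25.
Round 1 (the acquirer proposes): rejecting gives the target an expected 0.75 × 156.25 = 117.1875, so the acquirer offers 117.1875, keeping 282.8125.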